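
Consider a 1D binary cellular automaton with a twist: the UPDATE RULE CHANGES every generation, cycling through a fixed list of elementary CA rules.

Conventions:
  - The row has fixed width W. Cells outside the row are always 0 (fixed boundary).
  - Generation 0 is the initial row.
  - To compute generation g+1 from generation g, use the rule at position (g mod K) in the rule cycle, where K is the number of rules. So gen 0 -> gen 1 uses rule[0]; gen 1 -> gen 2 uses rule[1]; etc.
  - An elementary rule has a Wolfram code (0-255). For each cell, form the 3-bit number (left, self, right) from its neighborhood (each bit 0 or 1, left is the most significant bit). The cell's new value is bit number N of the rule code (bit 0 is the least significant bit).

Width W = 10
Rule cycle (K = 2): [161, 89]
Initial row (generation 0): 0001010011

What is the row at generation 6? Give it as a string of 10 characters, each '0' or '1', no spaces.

Answer: 0100000011

Derivation:
Gen 0: 0001010011
Gen 1 (rule 161): 1100100000
Gen 2 (rule 89): 1110011111
Gen 3 (rule 161): 0100001110
Gen 4 (rule 89): 0011101011
Gen 5 (rule 161): 1001010100
Gen 6 (rule 89): 0100000011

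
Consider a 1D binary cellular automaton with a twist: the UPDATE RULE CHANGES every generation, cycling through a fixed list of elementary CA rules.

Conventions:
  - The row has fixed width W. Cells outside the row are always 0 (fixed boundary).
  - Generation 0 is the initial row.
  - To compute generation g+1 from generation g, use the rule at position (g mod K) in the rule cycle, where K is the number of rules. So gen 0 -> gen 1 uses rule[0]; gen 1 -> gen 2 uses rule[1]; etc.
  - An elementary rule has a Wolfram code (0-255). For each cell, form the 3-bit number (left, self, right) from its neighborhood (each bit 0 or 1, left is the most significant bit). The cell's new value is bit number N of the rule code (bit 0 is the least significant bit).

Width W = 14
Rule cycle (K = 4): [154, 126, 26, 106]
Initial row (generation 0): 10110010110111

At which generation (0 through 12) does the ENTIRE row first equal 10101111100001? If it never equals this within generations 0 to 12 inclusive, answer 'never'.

Gen 0: 10110010110111
Gen 1 (rule 154): 00101100100110
Gen 2 (rule 126): 01111111111111
Gen 3 (rule 26): 11000000000000
Gen 4 (rule 106): 11000000000000
Gen 5 (rule 154): 10100000000000
Gen 6 (rule 126): 11110000000000
Gen 7 (rule 26): 10001000000000
Gen 8 (rule 106): 00010000000000
Gen 9 (rule 154): 00101000000000
Gen 10 (rule 126): 01111100000000
Gen 11 (rule 26): 11000010000000
Gen 12 (rule 106): 11000100000000

Answer: never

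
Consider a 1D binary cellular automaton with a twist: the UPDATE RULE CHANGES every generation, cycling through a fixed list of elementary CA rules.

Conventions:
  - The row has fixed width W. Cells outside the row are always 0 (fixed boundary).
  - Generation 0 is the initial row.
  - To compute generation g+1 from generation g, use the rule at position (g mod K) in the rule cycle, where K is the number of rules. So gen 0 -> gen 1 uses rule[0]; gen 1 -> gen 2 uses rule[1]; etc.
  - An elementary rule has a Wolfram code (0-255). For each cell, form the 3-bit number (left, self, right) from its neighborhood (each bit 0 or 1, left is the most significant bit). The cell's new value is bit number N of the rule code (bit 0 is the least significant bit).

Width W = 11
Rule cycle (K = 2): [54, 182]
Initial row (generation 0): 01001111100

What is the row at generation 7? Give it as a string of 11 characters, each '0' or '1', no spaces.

Gen 0: 01001111100
Gen 1 (rule 54): 11110000010
Gen 2 (rule 182): 01101000111
Gen 3 (rule 54): 10011101000
Gen 4 (rule 182): 11101011100
Gen 5 (rule 54): 00011100010
Gen 6 (rule 182): 00101010111
Gen 7 (rule 54): 01111111000

Answer: 01111111000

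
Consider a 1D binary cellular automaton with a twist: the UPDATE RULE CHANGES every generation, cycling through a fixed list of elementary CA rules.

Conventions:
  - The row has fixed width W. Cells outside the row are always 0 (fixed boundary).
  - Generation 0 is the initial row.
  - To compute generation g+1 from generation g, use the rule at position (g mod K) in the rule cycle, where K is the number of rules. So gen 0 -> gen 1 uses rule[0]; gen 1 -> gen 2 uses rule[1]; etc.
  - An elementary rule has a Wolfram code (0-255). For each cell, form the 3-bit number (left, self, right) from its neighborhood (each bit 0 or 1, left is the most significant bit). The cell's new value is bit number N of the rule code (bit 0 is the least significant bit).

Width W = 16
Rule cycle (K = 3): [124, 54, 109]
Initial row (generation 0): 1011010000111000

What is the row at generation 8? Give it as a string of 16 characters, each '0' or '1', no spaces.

Answer: 0001000000000000

Derivation:
Gen 0: 1011010000111000
Gen 1 (rule 124): 1111111000101100
Gen 2 (rule 54): 0000000101110010
Gen 3 (rule 109): 1111110111010010
Gen 4 (rule 124): 1000011101111011
Gen 5 (rule 54): 1100100010000100
Gen 6 (rule 109): 1100101010110101
Gen 7 (rule 124): 1110111111111111
Gen 8 (rule 54): 0001000000000000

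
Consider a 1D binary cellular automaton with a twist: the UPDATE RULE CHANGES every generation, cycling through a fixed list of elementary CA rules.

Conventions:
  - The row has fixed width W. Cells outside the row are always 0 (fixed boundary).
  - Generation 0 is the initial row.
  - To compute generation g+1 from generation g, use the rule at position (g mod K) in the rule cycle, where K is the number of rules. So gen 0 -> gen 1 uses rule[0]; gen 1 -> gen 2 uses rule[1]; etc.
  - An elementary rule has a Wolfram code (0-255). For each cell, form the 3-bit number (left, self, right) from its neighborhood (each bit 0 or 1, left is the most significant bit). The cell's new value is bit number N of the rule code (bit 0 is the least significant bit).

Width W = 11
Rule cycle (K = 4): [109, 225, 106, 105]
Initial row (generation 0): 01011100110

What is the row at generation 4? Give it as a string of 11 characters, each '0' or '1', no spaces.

Answer: 01110010001

Derivation:
Gen 0: 01011100110
Gen 1 (rule 109): 01110100110
Gen 2 (rule 225): 00111000010
Gen 3 (rule 106): 01101000100
Gen 4 (rule 105): 01110010001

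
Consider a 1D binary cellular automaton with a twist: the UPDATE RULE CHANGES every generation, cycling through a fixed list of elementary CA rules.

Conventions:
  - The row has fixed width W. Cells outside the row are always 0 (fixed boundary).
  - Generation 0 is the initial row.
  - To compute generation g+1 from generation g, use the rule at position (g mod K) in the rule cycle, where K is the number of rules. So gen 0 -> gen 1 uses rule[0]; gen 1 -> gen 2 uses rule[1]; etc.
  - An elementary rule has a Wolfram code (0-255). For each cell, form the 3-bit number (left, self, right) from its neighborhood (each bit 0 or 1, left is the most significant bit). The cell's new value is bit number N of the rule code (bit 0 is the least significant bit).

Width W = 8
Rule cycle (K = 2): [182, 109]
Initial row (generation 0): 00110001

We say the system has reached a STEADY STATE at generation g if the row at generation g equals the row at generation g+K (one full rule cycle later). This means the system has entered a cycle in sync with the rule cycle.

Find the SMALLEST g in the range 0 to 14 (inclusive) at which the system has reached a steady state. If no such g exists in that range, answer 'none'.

Answer: none

Derivation:
Gen 0: 00110001
Gen 1 (rule 182): 01001011
Gen 2 (rule 109): 01001111
Gen 3 (rule 182): 11110110
Gen 4 (rule 109): 10011110
Gen 5 (rule 182): 11101101
Gen 6 (rule 109): 10111111
Gen 7 (rule 182): 11011110
Gen 8 (rule 109): 11110010
Gen 9 (rule 182): 01101111
Gen 10 (rule 109): 01111001
Gen 11 (rule 182): 10110111
Gen 12 (rule 109): 11111101
Gen 13 (rule 182): 01111011
Gen 14 (rule 109): 01001111
Gen 15 (rule 182): 11110110
Gen 16 (rule 109): 10011110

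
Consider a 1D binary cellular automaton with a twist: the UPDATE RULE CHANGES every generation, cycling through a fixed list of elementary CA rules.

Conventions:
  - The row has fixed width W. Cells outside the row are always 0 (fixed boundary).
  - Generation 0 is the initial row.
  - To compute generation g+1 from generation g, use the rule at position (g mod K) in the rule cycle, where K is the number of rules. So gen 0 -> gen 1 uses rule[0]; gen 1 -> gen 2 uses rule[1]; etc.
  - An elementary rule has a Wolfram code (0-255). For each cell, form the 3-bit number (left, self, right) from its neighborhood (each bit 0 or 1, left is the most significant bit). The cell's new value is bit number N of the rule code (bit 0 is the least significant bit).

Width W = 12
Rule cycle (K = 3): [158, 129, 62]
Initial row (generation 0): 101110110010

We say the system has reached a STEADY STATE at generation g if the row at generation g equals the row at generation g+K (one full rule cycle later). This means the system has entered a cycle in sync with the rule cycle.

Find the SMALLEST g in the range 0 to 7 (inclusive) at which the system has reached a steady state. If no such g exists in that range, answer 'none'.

Answer: none

Derivation:
Gen 0: 101110110010
Gen 1 (rule 158): 101100101111
Gen 2 (rule 129): 000000000110
Gen 3 (rule 62): 000000001101
Gen 4 (rule 158): 000000011001
Gen 5 (rule 129): 111111000000
Gen 6 (rule 62): 100000100000
Gen 7 (rule 158): 110001110000
Gen 8 (rule 129): 000100100111
Gen 9 (rule 62): 001111111100
Gen 10 (rule 158): 011111111010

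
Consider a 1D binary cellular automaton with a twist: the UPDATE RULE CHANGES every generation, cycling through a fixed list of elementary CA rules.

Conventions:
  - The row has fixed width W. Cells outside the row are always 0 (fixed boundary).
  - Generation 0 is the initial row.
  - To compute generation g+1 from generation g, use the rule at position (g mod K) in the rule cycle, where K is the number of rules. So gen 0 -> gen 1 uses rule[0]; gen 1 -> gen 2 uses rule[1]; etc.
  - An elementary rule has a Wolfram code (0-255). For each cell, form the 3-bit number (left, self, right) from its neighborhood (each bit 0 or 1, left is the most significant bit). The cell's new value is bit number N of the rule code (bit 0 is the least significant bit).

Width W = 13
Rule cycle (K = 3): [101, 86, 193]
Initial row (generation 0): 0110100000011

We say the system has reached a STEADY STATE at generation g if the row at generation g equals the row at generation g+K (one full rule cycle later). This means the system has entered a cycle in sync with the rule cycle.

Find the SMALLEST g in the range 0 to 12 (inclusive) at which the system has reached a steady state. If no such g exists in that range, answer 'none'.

Answer: none

Derivation:
Gen 0: 0110100000011
Gen 1 (rule 101): 0011101111001
Gen 2 (rule 86): 0100100001111
Gen 3 (rule 193): 0000001100111
Gen 4 (rule 101): 1111100100001
Gen 5 (rule 86): 0000111110011
Gen 6 (rule 193): 1110011110001
Gen 7 (rule 101): 0010000010101
Gen 8 (rule 86): 0111000110101
Gen 9 (rule 193): 0011010010000
Gen 10 (rule 101): 1001110010111
Gen 11 (rule 86): 1110011110001
Gen 12 (rule 193): 0110001110100
Gen 13 (rule 101): 0010100011101
Gen 14 (rule 86): 0110110100101
Gen 15 (rule 193): 0010010000000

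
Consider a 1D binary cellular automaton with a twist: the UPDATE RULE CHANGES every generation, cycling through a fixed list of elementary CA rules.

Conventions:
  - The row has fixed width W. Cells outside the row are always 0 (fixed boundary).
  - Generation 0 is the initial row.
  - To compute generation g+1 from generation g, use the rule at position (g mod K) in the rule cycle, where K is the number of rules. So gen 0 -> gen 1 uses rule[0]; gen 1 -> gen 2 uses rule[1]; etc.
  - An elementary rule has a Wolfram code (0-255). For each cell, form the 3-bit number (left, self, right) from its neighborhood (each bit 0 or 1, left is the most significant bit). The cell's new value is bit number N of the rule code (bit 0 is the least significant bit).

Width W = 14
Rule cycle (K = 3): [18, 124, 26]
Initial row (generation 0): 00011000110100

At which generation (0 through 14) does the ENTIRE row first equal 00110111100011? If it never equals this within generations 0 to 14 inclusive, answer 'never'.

Gen 0: 00011000110100
Gen 1 (rule 18): 00100101000010
Gen 2 (rule 124): 00110111100011
Gen 3 (rule 26): 01100100010110
Gen 4 (rule 18): 10011010100001
Gen 5 (rule 124): 11011111110001
Gen 6 (rule 26): 10010000001010
Gen 7 (rule 18): 01101000010001
Gen 8 (rule 124): 01111100011001
Gen 9 (rule 26): 11000010110110
Gen 10 (rule 18): 00100100000001
Gen 11 (rule 124): 00110110000001
Gen 12 (rule 26): 01100101000010
Gen 13 (rule 18): 10011000100101
Gen 14 (rule 124): 11011100110111

Answer: 2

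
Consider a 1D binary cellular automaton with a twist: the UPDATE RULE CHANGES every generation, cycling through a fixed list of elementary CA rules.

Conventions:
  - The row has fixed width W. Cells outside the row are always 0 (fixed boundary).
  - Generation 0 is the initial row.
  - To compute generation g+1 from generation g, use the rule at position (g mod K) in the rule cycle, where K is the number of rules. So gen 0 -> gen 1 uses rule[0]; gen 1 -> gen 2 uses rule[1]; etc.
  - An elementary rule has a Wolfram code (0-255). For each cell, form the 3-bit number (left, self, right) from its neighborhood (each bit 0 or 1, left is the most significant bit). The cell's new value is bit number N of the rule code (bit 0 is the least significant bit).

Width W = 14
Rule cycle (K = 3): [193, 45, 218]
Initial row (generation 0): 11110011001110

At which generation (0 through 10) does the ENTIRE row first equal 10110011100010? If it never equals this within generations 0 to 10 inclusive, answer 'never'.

Gen 0: 11110011001110
Gen 1 (rule 193): 01110001000110
Gen 2 (rule 45): 01000101010100
Gen 3 (rule 218): 10101000000010
Gen 4 (rule 193): 00000011111000
Gen 5 (rule 45): 11111010000011
Gen 6 (rule 218): 11111001000111
Gen 7 (rule 193): 01111000010011
Gen 8 (rule 45): 01000011010010
Gen 9 (rule 218): 10100111001101
Gen 10 (rule 193): 00000011000100

Answer: never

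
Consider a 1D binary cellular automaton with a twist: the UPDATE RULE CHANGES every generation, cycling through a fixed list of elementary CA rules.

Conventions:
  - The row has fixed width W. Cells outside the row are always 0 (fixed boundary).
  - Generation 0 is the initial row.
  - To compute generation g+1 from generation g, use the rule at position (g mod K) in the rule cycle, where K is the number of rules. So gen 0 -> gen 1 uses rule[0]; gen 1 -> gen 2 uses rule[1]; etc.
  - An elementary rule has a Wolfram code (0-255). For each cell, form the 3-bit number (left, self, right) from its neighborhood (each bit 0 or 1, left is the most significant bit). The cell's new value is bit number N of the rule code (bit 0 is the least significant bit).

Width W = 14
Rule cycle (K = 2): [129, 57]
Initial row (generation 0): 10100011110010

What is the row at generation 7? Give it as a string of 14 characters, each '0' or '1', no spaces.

Answer: 00000110011110

Derivation:
Gen 0: 10100011110010
Gen 1 (rule 129): 00001001100000
Gen 2 (rule 57): 11100101011111
Gen 3 (rule 129): 01000000001110
Gen 4 (rule 57): 00111111101001
Gen 5 (rule 129): 10011111000000
Gen 6 (rule 57): 01010000111111
Gen 7 (rule 129): 00000110011110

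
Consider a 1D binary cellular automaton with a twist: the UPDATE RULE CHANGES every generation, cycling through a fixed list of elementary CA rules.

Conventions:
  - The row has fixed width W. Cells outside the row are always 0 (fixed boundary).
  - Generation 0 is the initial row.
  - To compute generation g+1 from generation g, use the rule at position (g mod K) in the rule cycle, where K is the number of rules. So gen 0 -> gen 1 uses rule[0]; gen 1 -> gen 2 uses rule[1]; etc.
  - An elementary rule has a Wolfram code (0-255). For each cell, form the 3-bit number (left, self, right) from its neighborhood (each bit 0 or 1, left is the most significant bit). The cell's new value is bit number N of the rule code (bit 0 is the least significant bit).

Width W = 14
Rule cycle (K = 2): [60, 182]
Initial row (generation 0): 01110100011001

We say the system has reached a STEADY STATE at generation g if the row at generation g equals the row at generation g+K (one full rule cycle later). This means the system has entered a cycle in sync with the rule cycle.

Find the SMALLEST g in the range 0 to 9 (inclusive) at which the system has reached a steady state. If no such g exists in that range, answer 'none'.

Answer: none

Derivation:
Gen 0: 01110100011001
Gen 1 (rule 60): 01001110010101
Gen 2 (rule 182): 11110101111111
Gen 3 (rule 60): 10001111000000
Gen 4 (rule 182): 11010110100000
Gen 5 (rule 60): 10111101110000
Gen 6 (rule 182): 11011010101000
Gen 7 (rule 60): 10110111111100
Gen 8 (rule 182): 11001011111010
Gen 9 (rule 60): 10101110000111
Gen 10 (rule 182): 11110101001010
Gen 11 (rule 60): 10001111101111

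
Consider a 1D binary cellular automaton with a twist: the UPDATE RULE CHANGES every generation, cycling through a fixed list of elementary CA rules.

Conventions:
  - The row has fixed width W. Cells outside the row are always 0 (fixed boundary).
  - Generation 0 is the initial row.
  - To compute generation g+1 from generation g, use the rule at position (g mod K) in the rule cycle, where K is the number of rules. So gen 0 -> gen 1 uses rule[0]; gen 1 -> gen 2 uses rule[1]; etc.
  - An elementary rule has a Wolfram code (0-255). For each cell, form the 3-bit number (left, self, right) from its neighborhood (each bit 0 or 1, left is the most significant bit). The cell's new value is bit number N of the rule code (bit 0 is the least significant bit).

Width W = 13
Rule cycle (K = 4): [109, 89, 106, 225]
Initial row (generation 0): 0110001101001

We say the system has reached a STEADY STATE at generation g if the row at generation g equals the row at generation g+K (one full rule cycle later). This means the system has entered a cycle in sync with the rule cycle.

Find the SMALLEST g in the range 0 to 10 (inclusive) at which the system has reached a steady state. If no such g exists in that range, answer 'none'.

Answer: none

Derivation:
Gen 0: 0110001101001
Gen 1 (rule 109): 0110101111001
Gen 2 (rule 89): 0110001001100
Gen 3 (rule 106): 1110010011100
Gen 4 (rule 225): 0110000001101
Gen 5 (rule 109): 0110111101111
Gen 6 (rule 89): 0110100101001
Gen 7 (rule 106): 1111001010010
Gen 8 (rule 225): 0111000100000
Gen 9 (rule 109): 0101010101111
Gen 10 (rule 89): 0000000001001
Gen 11 (rule 106): 0000000010010
Gen 12 (rule 225): 1111111000000
Gen 13 (rule 109): 1000001011111
Gen 14 (rule 89): 0111100010001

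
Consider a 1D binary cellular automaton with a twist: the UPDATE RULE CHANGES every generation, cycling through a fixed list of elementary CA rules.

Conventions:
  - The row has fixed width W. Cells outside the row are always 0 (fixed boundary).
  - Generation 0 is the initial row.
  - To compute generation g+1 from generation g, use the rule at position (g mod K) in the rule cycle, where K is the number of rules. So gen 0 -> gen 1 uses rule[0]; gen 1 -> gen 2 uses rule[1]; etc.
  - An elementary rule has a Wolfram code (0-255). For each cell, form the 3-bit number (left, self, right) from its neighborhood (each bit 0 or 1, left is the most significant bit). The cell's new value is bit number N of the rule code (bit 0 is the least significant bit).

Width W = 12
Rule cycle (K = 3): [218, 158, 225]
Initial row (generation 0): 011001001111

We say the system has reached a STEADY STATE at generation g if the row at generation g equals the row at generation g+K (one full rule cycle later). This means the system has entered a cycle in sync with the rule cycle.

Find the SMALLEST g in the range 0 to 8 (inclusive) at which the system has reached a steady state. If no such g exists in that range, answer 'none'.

Gen 0: 011001001111
Gen 1 (rule 218): 111110111111
Gen 2 (rule 158): 111100111110
Gen 3 (rule 225): 011100011110
Gen 4 (rule 218): 111110111111
Gen 5 (rule 158): 111100111110
Gen 6 (rule 225): 011100011110
Gen 7 (rule 218): 111110111111
Gen 8 (rule 158): 111100111110
Gen 9 (rule 225): 011100011110
Gen 10 (rule 218): 111110111111
Gen 11 (rule 158): 111100111110

Answer: 1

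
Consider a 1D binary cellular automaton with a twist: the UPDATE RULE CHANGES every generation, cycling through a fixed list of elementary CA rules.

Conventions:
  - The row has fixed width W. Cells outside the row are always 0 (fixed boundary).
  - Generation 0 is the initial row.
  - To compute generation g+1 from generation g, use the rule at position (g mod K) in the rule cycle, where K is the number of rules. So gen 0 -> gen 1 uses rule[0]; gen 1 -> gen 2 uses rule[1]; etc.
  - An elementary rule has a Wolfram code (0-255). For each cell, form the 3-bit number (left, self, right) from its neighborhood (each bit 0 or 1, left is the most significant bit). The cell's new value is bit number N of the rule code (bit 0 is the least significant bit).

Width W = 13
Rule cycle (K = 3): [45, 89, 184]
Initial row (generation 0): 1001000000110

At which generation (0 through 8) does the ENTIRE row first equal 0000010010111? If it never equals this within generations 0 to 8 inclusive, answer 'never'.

Answer: never

Derivation:
Gen 0: 1001000000110
Gen 1 (rule 45): 1001011110100
Gen 2 (rule 89): 0100010010011
Gen 3 (rule 184): 0010001001010
Gen 4 (rule 45): 1010101001110
Gen 5 (rule 89): 0000000101011
Gen 6 (rule 184): 0000000010110
Gen 7 (rule 45): 1111111011100
Gen 8 (rule 89): 1000001010111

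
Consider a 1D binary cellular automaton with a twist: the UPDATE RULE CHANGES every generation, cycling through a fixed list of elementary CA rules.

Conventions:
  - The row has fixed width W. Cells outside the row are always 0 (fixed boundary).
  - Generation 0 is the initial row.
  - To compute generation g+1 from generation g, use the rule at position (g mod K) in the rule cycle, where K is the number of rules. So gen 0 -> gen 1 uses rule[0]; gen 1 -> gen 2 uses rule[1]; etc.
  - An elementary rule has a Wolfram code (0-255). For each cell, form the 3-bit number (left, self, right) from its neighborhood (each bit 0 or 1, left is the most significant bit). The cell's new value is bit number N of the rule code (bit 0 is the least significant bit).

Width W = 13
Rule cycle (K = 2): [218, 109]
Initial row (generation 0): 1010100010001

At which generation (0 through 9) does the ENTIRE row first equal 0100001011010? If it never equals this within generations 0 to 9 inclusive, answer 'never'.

Answer: 6

Derivation:
Gen 0: 1010100010001
Gen 1 (rule 218): 0000010101010
Gen 2 (rule 109): 1111011111110
Gen 3 (rule 218): 1111011111111
Gen 4 (rule 109): 1001110000001
Gen 5 (rule 218): 0111111000010
Gen 6 (rule 109): 0100001011010
Gen 7 (rule 218): 1010010011001
Gen 8 (rule 109): 1110010011001
Gen 9 (rule 218): 1111101111110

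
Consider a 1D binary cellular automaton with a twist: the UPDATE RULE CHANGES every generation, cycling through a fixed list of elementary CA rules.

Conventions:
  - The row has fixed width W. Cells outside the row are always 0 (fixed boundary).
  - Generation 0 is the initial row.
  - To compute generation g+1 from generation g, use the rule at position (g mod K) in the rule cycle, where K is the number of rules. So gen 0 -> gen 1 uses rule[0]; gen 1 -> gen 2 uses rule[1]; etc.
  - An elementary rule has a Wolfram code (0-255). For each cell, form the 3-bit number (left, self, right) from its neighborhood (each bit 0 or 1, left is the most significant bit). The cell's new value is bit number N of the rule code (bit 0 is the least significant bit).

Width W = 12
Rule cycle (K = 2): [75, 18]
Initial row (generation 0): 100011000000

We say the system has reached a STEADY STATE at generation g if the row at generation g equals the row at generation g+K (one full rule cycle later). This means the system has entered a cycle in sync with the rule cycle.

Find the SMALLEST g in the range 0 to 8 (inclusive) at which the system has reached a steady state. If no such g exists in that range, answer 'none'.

Answer: 6

Derivation:
Gen 0: 100011000000
Gen 1 (rule 75): 001111011111
Gen 2 (rule 18): 010000000000
Gen 3 (rule 75): 100111111111
Gen 4 (rule 18): 011000000000
Gen 5 (rule 75): 111011111111
Gen 6 (rule 18): 000000000000
Gen 7 (rule 75): 111111111111
Gen 8 (rule 18): 000000000000
Gen 9 (rule 75): 111111111111
Gen 10 (rule 18): 000000000000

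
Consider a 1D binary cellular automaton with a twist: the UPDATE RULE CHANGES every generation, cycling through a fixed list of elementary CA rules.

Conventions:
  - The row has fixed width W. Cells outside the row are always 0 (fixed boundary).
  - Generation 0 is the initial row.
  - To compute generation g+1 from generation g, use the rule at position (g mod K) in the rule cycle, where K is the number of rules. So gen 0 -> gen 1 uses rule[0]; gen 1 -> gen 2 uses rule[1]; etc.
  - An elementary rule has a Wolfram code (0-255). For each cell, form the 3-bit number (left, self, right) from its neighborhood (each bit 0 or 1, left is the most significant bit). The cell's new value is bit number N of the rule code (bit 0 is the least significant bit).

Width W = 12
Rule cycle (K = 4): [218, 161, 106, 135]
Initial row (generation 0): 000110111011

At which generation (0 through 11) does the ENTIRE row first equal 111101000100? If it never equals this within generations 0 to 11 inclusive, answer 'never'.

Answer: never

Derivation:
Gen 0: 000110111011
Gen 1 (rule 218): 001110111011
Gen 2 (rule 161): 100101010100
Gen 3 (rule 106): 001010101000
Gen 4 (rule 135): 111010101011
Gen 5 (rule 218): 111000000011
Gen 6 (rule 161): 010011111000
Gen 7 (rule 106): 100110001000
Gen 8 (rule 135): 101000111011
Gen 9 (rule 218): 000101111011
Gen 10 (rule 161): 110010110100
Gen 11 (rule 106): 110101111000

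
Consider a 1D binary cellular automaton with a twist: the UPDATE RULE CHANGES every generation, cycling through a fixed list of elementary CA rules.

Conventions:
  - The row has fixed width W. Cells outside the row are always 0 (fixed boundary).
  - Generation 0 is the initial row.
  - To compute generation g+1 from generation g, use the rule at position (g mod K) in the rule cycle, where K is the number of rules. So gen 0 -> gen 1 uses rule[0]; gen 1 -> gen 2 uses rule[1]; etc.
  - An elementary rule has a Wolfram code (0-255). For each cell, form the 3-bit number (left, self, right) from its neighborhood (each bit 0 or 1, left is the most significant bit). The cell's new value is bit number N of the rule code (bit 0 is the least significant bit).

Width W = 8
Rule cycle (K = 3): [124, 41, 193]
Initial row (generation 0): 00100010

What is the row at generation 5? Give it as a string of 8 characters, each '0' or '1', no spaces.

Answer: 11101001

Derivation:
Gen 0: 00100010
Gen 1 (rule 124): 00110011
Gen 2 (rule 41): 10100010
Gen 3 (rule 193): 00001000
Gen 4 (rule 124): 00001100
Gen 5 (rule 41): 11101001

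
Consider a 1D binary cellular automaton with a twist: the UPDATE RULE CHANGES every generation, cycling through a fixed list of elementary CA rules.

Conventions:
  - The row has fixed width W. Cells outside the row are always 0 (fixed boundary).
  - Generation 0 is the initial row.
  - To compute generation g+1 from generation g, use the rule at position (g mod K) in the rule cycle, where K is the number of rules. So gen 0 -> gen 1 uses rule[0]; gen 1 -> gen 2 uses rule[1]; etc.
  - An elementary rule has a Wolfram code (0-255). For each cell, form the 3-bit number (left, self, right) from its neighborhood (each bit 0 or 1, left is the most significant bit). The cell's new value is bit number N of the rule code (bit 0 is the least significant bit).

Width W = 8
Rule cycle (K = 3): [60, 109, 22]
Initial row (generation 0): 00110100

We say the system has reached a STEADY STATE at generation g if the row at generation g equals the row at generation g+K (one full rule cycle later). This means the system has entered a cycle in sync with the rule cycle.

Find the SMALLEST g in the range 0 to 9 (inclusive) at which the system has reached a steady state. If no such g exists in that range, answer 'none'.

Gen 0: 00110100
Gen 1 (rule 60): 00101110
Gen 2 (rule 109): 10111010
Gen 3 (rule 22): 10000011
Gen 4 (rule 60): 11000010
Gen 5 (rule 109): 11011010
Gen 6 (rule 22): 00000011
Gen 7 (rule 60): 00000010
Gen 8 (rule 109): 11111010
Gen 9 (rule 22): 00000011
Gen 10 (rule 60): 00000010
Gen 11 (rule 109): 11111010
Gen 12 (rule 22): 00000011

Answer: 6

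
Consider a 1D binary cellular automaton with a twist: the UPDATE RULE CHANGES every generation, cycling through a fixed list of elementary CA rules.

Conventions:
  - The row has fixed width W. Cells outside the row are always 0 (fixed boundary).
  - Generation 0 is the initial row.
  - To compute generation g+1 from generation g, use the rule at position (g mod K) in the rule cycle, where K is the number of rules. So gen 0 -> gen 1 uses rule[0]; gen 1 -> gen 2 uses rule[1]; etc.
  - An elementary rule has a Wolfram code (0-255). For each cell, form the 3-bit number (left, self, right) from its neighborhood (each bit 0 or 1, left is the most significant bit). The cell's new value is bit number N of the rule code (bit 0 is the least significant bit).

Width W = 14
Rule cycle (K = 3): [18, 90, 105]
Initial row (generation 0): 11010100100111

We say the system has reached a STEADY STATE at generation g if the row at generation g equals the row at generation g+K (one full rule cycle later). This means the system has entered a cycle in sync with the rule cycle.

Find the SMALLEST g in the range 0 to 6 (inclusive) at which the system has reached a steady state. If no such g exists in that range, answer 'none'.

Answer: 4

Derivation:
Gen 0: 11010100100111
Gen 1 (rule 18): 00000011011000
Gen 2 (rule 90): 00000111011100
Gen 3 (rule 105): 11110101110101
Gen 4 (rule 18): 00000000000000
Gen 5 (rule 90): 00000000000000
Gen 6 (rule 105): 11111111111111
Gen 7 (rule 18): 00000000000000
Gen 8 (rule 90): 00000000000000
Gen 9 (rule 105): 11111111111111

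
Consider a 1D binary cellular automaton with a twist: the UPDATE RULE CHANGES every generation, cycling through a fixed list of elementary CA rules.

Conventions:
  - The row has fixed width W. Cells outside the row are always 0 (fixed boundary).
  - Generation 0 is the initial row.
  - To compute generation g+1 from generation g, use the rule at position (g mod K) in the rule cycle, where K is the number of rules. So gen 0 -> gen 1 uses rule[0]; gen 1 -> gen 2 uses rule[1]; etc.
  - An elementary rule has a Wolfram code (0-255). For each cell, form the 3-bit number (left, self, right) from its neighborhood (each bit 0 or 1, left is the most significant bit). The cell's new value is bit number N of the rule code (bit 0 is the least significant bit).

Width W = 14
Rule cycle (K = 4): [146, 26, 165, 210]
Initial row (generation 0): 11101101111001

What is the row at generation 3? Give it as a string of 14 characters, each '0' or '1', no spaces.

Answer: 11101100000111

Derivation:
Gen 0: 11101101111001
Gen 1 (rule 146): 01000000110110
Gen 2 (rule 26): 10100001100101
Gen 3 (rule 165): 11101100000111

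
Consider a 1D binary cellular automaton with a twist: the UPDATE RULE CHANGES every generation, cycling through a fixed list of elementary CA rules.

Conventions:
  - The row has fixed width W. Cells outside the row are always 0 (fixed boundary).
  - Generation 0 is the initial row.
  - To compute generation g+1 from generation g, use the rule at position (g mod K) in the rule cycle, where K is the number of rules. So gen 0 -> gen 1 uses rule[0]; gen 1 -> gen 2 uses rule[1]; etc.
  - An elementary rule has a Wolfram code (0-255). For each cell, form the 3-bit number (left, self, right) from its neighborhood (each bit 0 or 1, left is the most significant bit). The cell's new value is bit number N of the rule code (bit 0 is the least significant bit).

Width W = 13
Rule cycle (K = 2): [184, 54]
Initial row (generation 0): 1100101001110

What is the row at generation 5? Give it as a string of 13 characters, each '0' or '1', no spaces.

Gen 0: 1100101001110
Gen 1 (rule 184): 1010010101101
Gen 2 (rule 54): 1111111110011
Gen 3 (rule 184): 1111111101010
Gen 4 (rule 54): 0000000011111
Gen 5 (rule 184): 0000000011110

Answer: 0000000011110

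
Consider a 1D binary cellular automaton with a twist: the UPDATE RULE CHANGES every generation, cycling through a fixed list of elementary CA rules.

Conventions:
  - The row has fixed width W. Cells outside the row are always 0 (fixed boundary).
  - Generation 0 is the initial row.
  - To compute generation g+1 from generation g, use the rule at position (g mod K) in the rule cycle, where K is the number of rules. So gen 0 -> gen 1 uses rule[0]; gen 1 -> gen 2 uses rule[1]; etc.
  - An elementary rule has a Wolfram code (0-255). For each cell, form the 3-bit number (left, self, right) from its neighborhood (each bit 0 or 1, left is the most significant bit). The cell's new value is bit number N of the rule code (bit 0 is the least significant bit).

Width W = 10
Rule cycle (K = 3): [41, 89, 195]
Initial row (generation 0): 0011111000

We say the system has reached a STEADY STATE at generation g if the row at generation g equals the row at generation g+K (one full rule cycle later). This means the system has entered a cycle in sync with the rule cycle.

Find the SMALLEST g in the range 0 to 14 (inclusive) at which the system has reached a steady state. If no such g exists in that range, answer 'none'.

Answer: none

Derivation:
Gen 0: 0011111000
Gen 1 (rule 41): 1010000011
Gen 2 (rule 89): 0001111011
Gen 3 (rule 195): 1110111001
Gen 4 (rule 41): 1001100000
Gen 5 (rule 89): 0101111111
Gen 6 (rule 195): 1000111111
Gen 7 (rule 41): 0010100000
Gen 8 (rule 89): 1000011111
Gen 9 (rule 195): 0011101111
Gen 10 (rule 41): 1010011000
Gen 11 (rule 89): 0001011111
Gen 12 (rule 195): 1110001111
Gen 13 (rule 41): 1000101000
Gen 14 (rule 89): 0110000111
Gen 15 (rule 195): 1010111011
Gen 16 (rule 41): 0101100110
Gen 17 (rule 89): 0001110111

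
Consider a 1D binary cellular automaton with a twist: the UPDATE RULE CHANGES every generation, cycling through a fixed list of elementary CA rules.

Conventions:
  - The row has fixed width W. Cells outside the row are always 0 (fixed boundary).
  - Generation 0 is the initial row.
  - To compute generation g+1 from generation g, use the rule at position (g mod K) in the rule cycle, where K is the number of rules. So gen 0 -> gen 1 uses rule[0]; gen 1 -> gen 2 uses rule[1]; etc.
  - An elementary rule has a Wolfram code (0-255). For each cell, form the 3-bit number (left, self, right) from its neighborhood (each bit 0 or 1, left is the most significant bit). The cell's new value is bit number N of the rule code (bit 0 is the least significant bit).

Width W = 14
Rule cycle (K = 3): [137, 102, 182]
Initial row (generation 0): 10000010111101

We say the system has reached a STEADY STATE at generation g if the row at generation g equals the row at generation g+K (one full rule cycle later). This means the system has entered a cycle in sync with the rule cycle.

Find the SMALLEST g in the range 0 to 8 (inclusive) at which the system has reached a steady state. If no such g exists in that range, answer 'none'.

Answer: none

Derivation:
Gen 0: 10000010111101
Gen 1 (rule 137): 00111000111000
Gen 2 (rule 102): 01001001001000
Gen 3 (rule 182): 11111111111100
Gen 4 (rule 137): 11111111111001
Gen 5 (rule 102): 00000000001011
Gen 6 (rule 182): 00000000011100
Gen 7 (rule 137): 11111111011001
Gen 8 (rule 102): 00000001101011
Gen 9 (rule 182): 00000010011100
Gen 10 (rule 137): 11111000011001
Gen 11 (rule 102): 00001000101011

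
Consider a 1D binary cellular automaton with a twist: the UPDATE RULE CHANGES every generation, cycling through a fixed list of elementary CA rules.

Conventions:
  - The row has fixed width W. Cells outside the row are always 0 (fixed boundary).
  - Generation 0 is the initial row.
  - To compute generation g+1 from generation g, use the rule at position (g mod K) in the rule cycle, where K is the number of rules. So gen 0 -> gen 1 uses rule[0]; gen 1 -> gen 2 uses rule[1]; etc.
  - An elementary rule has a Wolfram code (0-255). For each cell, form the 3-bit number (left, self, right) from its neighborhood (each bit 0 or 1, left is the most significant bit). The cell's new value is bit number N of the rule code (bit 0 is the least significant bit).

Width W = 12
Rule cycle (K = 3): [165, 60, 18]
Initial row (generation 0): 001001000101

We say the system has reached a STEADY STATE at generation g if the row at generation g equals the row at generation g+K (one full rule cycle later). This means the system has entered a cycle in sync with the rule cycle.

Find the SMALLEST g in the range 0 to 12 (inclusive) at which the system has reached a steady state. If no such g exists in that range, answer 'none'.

Gen 0: 001001000101
Gen 1 (rule 165): 101001010111
Gen 2 (rule 60): 111101111100
Gen 3 (rule 18): 000000000010
Gen 4 (rule 165): 111111111010
Gen 5 (rule 60): 100000000111
Gen 6 (rule 18): 010000001000
Gen 7 (rule 165): 010111101011
Gen 8 (rule 60): 011100011110
Gen 9 (rule 18): 100010100001
Gen 10 (rule 165): 101011101101
Gen 11 (rule 60): 111110011011
Gen 12 (rule 18): 000001100000
Gen 13 (rule 165): 111100001111
Gen 14 (rule 60): 100010001000
Gen 15 (rule 18): 010101010100

Answer: none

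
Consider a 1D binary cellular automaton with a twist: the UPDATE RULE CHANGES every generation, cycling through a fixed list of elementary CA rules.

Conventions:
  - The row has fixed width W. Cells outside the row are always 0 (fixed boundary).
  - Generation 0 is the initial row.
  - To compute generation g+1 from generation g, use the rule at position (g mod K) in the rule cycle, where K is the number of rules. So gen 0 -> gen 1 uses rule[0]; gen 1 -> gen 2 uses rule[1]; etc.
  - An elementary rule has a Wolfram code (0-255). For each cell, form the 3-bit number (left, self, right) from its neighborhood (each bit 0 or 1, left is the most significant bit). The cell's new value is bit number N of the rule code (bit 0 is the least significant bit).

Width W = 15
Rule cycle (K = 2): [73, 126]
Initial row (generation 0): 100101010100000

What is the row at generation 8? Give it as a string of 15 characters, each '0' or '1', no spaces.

Answer: 111111111111111

Derivation:
Gen 0: 100101010100000
Gen 1 (rule 73): 000000000001111
Gen 2 (rule 126): 000000000011001
Gen 3 (rule 73): 111111111011000
Gen 4 (rule 126): 100000001111100
Gen 5 (rule 73): 001111101000101
Gen 6 (rule 126): 011000111101111
Gen 7 (rule 73): 011010100101001
Gen 8 (rule 126): 111111111111111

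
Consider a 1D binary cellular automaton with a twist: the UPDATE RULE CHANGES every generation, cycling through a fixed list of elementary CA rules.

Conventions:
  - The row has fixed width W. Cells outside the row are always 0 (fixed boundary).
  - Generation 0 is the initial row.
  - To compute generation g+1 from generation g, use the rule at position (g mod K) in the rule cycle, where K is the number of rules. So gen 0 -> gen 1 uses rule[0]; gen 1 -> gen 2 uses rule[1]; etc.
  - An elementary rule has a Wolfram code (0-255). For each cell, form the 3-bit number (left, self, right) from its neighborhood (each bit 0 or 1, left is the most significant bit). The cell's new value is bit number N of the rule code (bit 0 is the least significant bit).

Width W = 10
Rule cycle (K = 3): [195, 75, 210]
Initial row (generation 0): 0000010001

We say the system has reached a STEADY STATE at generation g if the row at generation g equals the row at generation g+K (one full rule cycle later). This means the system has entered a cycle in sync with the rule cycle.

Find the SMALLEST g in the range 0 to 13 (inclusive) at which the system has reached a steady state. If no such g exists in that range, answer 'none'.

Gen 0: 0000010001
Gen 1 (rule 195): 1111100110
Gen 2 (rule 75): 1000101110
Gen 3 (rule 210): 0101000111
Gen 4 (rule 195): 1000011011
Gen 5 (rule 75): 0011111011
Gen 6 (rule 210): 0101111001
Gen 7 (rule 195): 1000111010
Gen 8 (rule 75): 0011101000
Gen 9 (rule 210): 0101100100
Gen 10 (rule 195): 1000101001
Gen 11 (rule 75): 0011000010
Gen 12 (rule 210): 0101100101
Gen 13 (rule 195): 1000101000
Gen 14 (rule 75): 0011000011
Gen 15 (rule 210): 0101100101
Gen 16 (rule 195): 1000101000

Answer: 12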